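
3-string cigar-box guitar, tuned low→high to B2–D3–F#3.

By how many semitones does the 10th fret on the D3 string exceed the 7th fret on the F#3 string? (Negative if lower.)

-1 semitone

D3 at fret 10 → C4 (MIDI 60); F#3 at fret 7 → C#4 (MIDI 61).
60 − 61 = -1, so the two pitches are 1 semitone apart.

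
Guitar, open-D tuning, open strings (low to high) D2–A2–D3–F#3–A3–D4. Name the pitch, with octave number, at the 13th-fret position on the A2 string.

A#3

A2 is MIDI 45. Adding 13 gives 58, which is A#3.
(Equivalently spelled Bb3.)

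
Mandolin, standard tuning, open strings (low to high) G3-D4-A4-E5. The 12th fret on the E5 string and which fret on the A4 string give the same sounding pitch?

19

Fret 12 on E5 is MIDI 76 + 12 = 88 (E6). On the A4 string (open MIDI 69), that pitch is 88 − 69 = fret 19.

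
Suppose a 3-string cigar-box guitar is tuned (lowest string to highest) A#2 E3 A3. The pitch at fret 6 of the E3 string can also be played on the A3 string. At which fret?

E3 at fret 6 is E3 + 6 semitones = A#3.
The open A3 string is 5 semitones above the open E3, so the same pitch on the A3 string lies at fret 6 − 5 = 1.

1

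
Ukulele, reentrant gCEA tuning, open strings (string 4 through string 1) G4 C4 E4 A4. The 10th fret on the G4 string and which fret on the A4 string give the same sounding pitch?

G4 at fret 10 is G4 + 10 semitones = F5.
The open A4 string is 2 semitones above the open G4, so the same pitch on the A4 string lies at fret 10 − 2 = 8.

8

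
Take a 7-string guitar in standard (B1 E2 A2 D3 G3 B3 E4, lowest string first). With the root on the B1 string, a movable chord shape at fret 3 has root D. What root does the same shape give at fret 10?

Moving from fret 3 to fret 10 shifts the root by 7 semitones.
D up 7 semitones is A.

A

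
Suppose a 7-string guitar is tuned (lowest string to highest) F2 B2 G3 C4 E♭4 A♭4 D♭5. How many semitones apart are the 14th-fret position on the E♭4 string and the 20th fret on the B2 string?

E♭4 at fret 14 → F5 (MIDI 77); B2 at fret 20 → G4 (MIDI 67).
77 − 67 = 10, so the two pitches are 10 semitones apart, with F5 the higher.

10 semitones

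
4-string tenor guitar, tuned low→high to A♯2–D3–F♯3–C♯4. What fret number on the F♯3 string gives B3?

5

B3 is 5 semitones above the open F♯3 (F#–G–G#–A–A#–B), so it sits at fret 5.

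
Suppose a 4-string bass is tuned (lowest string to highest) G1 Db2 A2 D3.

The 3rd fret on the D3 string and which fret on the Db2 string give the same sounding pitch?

16

Fret 3 on D3 is MIDI 50 + 3 = 53 (F3). On the Db2 string (open MIDI 37), that pitch is 53 − 37 = fret 16.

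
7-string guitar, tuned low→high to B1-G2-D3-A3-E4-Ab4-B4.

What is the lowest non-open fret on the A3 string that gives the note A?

From A3, count semitones up the chromatic scale until reaching A: A–Bb–B–C–…–G–Ab–A — 12 steps.

12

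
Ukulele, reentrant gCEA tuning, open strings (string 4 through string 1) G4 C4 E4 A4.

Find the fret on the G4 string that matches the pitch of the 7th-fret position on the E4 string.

Fret 7 on E4 is MIDI 64 + 7 = 71 (B4). On the G4 string (open MIDI 67), that pitch is 71 − 67 = fret 4.

4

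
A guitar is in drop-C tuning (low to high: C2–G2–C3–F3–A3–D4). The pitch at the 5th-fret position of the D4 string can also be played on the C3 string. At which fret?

19

Fret 5 on D4 is MIDI 62 + 5 = 67 (G4). On the C3 string (open MIDI 48), that pitch is 67 − 48 = fret 19.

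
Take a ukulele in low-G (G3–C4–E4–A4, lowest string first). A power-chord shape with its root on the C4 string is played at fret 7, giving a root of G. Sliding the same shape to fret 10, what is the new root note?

Moving from fret 7 to fret 10 shifts the root by 3 semitones.
G up 3 semitones is A#.

A#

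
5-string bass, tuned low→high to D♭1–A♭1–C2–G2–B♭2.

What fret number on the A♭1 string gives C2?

C2 is 4 semitones above the open A♭1 (Ab–A–Bb–B–C), so it sits at fret 4.

4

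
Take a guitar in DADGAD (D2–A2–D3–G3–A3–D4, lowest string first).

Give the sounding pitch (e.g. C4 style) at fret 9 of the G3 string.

G3 is MIDI 55. Adding 9 gives 64, which is E4.

E4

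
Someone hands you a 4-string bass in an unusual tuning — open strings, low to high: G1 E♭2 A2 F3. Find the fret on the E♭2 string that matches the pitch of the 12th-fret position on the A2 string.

18

A2 at fret 12 is A2 + 12 semitones = A3.
The open E♭2 string is 6 semitones below the open A2, so the same pitch on the E♭2 string lies at fret 12 + 6 = 18.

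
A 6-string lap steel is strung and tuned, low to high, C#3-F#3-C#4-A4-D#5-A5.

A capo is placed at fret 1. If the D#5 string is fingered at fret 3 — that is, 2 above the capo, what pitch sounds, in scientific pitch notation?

The capo raises the open D#5 by 1 semitone to E5; fretting 2 more gives D#5 + 1 + 2 = D#5 + 3 semitones = F#5.
(Also written Gb.)

F#5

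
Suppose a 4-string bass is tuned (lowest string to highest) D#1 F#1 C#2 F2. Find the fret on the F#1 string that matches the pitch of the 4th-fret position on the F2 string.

F2 at fret 4 is F2 + 4 semitones = A2.
The open F#1 string is 11 semitones below the open F2, so the same pitch on the F#1 string lies at fret 4 + 11 = 15.

15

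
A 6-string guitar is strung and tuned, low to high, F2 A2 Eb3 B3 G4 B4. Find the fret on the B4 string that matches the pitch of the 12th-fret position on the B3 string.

0

B3 at fret 12 is B3 + 12 semitones = B4.
The open B4 string is 12 semitones above the open B3, so the same pitch on the B4 string lies at fret 12 − 12 = 0.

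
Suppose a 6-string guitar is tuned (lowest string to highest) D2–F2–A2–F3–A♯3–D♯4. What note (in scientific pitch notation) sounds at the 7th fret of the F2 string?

C3

F2 is MIDI 41. Adding 7 gives 48, which is C3.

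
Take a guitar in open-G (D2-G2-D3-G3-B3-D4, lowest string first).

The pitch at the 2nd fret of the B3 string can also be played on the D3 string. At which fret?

11

Fret 2 on B3 is MIDI 59 + 2 = 61 (C#4). On the D3 string (open MIDI 50), that pitch is 61 − 50 = fret 11.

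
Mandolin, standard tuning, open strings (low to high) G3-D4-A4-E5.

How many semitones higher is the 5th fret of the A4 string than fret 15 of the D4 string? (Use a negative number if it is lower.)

-3 semitones

A4 at fret 5 → D5 (MIDI 74); D4 at fret 15 → F5 (MIDI 77).
74 − 77 = -3, so the two pitches are 3 semitones apart.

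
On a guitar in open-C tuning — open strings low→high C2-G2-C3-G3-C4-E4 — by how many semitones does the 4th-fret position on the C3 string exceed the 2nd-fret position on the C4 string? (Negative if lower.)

-10 semitones

C3 at fret 4 → E3 (MIDI 52); C4 at fret 2 → D4 (MIDI 62).
52 − 62 = -10, so the two pitches are 10 semitones apart.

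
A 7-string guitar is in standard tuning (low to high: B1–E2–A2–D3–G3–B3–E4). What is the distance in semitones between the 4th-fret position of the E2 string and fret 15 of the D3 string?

E2 at fret 4 → G#2 (MIDI 44); D3 at fret 15 → F4 (MIDI 65).
44 − 65 = -21, so the two pitches are 21 semitones apart, with F4 the higher.

21 semitones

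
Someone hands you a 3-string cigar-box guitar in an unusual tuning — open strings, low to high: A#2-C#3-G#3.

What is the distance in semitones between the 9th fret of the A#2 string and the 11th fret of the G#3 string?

A#2 at fret 9 → G3 (MIDI 55); G#3 at fret 11 → G4 (MIDI 67).
55 − 67 = -12, so the two pitches are 12 semitones apart, with G4 the higher.

12 semitones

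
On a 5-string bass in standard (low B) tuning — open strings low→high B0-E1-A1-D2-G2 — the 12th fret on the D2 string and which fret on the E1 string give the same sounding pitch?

22

Fret 12 on D2 is MIDI 38 + 12 = 50 (D3). On the E1 string (open MIDI 28), that pitch is 50 − 28 = fret 22.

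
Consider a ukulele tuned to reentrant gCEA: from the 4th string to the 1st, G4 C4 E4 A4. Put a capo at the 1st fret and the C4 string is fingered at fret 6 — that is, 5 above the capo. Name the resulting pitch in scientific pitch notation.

The capo raises the open C4 by 1 semitone to C#4; fretting 5 more gives C4 + 1 + 5 = C4 + 6 semitones = F#4.
(Also written Gb.)

F#4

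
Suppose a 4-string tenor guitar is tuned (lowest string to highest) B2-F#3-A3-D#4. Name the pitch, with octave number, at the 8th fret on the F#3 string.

Each fret is one semitone, so F#3 + 8 = D4.

D4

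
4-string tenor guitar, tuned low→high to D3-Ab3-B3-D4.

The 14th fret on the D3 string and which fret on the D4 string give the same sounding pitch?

D3 at fret 14 is D3 + 14 semitones = E4.
The open D4 string is 12 semitones above the open D3, so the same pitch on the D4 string lies at fret 14 − 12 = 2.

2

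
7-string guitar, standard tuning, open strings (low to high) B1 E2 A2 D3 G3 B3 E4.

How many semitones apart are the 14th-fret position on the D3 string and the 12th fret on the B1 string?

17 semitones

D3 at fret 14 → E4 (MIDI 64); B1 at fret 12 → B2 (MIDI 47).
64 − 47 = 17, so the two pitches are 17 semitones apart, with E4 the higher.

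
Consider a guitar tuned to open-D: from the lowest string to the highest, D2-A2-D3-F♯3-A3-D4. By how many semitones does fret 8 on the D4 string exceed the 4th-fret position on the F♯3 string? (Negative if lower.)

12 semitones

D4 at fret 8 → A♯4 (MIDI 70); F♯3 at fret 4 → A♯3 (MIDI 58).
70 − 58 = 12, so the two pitches are 12 semitones apart.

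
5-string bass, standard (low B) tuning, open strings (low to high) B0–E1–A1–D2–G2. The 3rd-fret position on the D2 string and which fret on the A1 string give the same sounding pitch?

D2 at fret 3 is D2 + 3 semitones = F2.
The open A1 string is 5 semitones below the open D2, so the same pitch on the A1 string lies at fret 3 + 5 = 8.

8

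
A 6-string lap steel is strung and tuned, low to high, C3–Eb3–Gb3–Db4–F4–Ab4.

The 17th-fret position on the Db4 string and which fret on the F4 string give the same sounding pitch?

Fret 17 on Db4 is MIDI 61 + 17 = 78 (Gb5). On the F4 string (open MIDI 65), that pitch is 78 − 65 = fret 13.

13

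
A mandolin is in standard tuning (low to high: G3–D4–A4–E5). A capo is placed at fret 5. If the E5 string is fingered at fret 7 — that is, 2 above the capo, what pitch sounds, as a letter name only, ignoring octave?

B

The capo raises the open E5 by 5 semitones to A5; fretting 2 more gives E5 + 5 + 2 = E5 + 7 semitones, landing on B.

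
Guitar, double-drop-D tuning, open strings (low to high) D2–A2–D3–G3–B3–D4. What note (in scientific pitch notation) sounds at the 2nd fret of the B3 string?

C♯4

The open B3 string plus 2 semitones: B–C–C#.
The walk passes from B into C once, so the octave number goes from 3 to 4.
(Equivalently spelled D♭4.)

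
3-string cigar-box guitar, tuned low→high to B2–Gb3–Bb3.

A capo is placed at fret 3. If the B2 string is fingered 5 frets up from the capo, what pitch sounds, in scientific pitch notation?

The capo raises the open B2 by 3 semitones to D3; fretting 5 more gives B2 + 3 + 5 = B2 + 8 semitones = G3.

G3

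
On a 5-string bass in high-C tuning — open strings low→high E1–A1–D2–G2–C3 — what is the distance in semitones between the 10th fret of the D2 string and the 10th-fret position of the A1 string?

D2 at fret 10 → C3 (MIDI 48); A1 at fret 10 → G2 (MIDI 43).
48 − 43 = 5, so the two pitches are 5 semitones apart, with C3 the higher.

5 semitones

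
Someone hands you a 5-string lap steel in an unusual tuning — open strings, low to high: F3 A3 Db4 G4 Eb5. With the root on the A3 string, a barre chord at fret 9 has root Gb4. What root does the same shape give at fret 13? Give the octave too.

Bb4

Moving from fret 9 to fret 13 shifts the root by 4 semitones.
Gb4 up 4 semitones is Bb4.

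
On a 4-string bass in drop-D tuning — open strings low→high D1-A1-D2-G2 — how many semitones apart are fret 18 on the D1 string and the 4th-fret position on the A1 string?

D1 at fret 18 → G#2 (MIDI 44); A1 at fret 4 → C#2 (MIDI 37).
44 − 37 = 7, so the two pitches are 7 semitones apart, with G#2 the higher.

7 semitones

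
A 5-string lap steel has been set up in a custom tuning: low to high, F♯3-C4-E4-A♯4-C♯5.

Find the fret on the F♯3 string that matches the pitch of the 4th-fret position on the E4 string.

E4 at fret 4 is E4 + 4 semitones = G♯4.
The open F♯3 string is 10 semitones below the open E4, so the same pitch on the F♯3 string lies at fret 4 + 10 = 14.

14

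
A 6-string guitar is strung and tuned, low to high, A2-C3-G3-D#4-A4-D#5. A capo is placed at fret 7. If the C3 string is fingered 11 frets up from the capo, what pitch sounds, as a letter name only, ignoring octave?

The capo raises the open C3 by 7 semitones to G3; fretting 11 more gives C3 + 7 + 11 = C3 + 18 semitones, landing on F#.

F#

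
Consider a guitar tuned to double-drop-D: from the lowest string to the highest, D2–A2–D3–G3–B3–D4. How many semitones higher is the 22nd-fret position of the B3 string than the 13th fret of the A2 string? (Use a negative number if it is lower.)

23 semitones

B3 at fret 22 → A5 (MIDI 81); A2 at fret 13 → A#3 (MIDI 58).
81 − 58 = 23, so the two pitches are 23 semitones apart.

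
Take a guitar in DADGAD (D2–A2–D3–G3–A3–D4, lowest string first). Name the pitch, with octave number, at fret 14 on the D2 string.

E3

The open D2 string plus 14 semitones: D–D#–E–F–…–D–D#–E.
The walk passes from B into C once, so the octave number goes from 2 to 3.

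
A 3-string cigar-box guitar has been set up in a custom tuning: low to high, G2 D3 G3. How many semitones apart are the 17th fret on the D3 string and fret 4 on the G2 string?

D3 at fret 17 → G4 (MIDI 67); G2 at fret 4 → B2 (MIDI 47).
67 − 47 = 20, so the two pitches are 20 semitones apart, with G4 the higher.

20 semitones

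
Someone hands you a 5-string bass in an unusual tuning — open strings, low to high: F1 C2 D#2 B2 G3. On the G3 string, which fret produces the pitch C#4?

C#4 is 6 semitones above the open G3 (G–G#–A–A#–B–C–C#), so it sits at fret 6.

6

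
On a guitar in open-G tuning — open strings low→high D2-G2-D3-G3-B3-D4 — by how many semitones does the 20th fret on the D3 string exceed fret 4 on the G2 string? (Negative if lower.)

23 semitones

D3 at fret 20 → A#4 (MIDI 70); G2 at fret 4 → B2 (MIDI 47).
70 − 47 = 23, so the two pitches are 23 semitones apart.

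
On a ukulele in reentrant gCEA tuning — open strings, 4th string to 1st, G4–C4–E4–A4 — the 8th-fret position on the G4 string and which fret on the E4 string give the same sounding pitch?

11

G4 at fret 8 is G4 + 8 semitones = D#5.
The open E4 string is 3 semitones below the open G4, so the same pitch on the E4 string lies at fret 8 + 3 = 11.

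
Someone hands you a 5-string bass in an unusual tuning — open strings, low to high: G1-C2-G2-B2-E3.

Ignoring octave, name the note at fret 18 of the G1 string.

G1 is MIDI 31. Adding 18 gives 49; 49 mod 12 = 1, i.e. C♯.

C♯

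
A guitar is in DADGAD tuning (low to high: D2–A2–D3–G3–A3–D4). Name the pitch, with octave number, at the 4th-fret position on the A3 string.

C#4

Each fret is one semitone, so A3 + 4 = C#4.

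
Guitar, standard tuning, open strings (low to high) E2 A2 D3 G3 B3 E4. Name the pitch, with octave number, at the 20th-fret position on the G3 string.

D♯5

The open G3 string plus 20 semitones: G–G#–A–A#–…–C#–D–D#.
The walk passes from B into C 2 times, so the octave number goes from 3 to 5.
(Equivalently spelled E♭5.)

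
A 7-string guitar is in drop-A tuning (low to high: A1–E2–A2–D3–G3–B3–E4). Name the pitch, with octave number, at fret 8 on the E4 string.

C5

The open E4 string plus 8 semitones: E–F–F#–G–G#–A–A#–B–C.
The walk passes from B into C once, so the octave number goes from 4 to 5.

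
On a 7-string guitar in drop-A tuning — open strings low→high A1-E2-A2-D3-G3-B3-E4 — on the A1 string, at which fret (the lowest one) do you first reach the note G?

10

From A1, count semitones up the chromatic scale until reaching G: A–A#–B–C–…–F–F#–G — 10 steps.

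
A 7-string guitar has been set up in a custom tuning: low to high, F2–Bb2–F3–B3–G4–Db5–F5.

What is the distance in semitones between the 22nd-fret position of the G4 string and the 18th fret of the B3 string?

G4 at fret 22 → F6 (MIDI 89); B3 at fret 18 → F5 (MIDI 77).
89 − 77 = 12, so the two pitches are 12 semitones apart, with F6 the higher.

12 semitones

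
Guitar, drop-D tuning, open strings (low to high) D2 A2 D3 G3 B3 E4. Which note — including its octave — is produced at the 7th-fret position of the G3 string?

D4

G3 is MIDI 55. Adding 7 gives 62, which is D4.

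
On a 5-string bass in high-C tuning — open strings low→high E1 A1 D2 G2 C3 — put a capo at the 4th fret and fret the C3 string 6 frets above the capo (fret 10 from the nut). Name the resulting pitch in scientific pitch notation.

A#3

The capo raises the open C3 by 4 semitones to E3; fretting 6 more gives C3 + 4 + 6 = C3 + 10 semitones = A#3.
(Also written Bb.)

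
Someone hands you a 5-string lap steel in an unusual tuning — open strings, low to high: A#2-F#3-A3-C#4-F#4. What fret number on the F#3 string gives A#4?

A#4 is 16 semitones above the open F#3 (F#–G–G#–A–…–G#–A–A#), so it sits at fret 16.

16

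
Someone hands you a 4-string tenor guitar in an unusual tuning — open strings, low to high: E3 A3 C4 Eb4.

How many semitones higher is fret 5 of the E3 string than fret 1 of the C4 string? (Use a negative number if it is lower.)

-4 semitones

E3 at fret 5 → A3 (MIDI 57); C4 at fret 1 → Db4 (MIDI 61).
57 − 61 = -4, so the two pitches are 4 semitones apart.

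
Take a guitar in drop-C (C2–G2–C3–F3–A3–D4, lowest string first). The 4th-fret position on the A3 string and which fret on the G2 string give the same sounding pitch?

18

A3 at fret 4 is A3 + 4 semitones = C#4.
The open G2 string is 14 semitones below the open A3, so the same pitch on the G2 string lies at fret 4 + 14 = 18.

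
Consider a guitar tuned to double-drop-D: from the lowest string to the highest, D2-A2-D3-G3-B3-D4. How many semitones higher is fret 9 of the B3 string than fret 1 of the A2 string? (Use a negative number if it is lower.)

22 semitones

B3 at fret 9 → G#4 (MIDI 68); A2 at fret 1 → A#2 (MIDI 46).
68 − 46 = 22, so the two pitches are 22 semitones apart.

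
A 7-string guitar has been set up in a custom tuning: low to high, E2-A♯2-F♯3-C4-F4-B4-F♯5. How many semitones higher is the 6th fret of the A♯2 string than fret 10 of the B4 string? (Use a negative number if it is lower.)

-29 semitones

A♯2 at fret 6 → E3 (MIDI 52); B4 at fret 10 → A5 (MIDI 81).
52 − 81 = -29, so the two pitches are 29 semitones apart.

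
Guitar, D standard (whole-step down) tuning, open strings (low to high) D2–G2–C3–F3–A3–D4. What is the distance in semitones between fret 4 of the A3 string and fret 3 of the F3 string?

5 semitones

A3 at fret 4 → C♯4 (MIDI 61); F3 at fret 3 → G♯3 (MIDI 56).
61 − 56 = 5, so the two pitches are 5 semitones apart, with C♯4 the higher.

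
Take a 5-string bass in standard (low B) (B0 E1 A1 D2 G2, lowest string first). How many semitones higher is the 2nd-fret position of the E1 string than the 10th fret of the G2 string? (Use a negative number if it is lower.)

-23 semitones

E1 at fret 2 → F#1 (MIDI 30); G2 at fret 10 → F3 (MIDI 53).
30 − 53 = -23, so the two pitches are 23 semitones apart.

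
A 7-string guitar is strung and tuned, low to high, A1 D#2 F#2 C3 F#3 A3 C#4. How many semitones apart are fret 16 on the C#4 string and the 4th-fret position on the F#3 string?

19 semitones

C#4 at fret 16 → F5 (MIDI 77); F#3 at fret 4 → A#3 (MIDI 58).
77 − 58 = 19, so the two pitches are 19 semitones apart, with F5 the higher.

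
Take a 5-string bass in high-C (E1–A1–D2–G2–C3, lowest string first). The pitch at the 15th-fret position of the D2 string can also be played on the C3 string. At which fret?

Fret 15 on D2 is MIDI 38 + 15 = 53 (F3). On the C3 string (open MIDI 48), that pitch is 53 − 48 = fret 5.

5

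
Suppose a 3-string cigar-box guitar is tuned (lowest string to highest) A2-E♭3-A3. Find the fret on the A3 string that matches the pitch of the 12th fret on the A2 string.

A2 at fret 12 is A2 + 12 semitones = A3.
The open A3 string is 12 semitones above the open A2, so the same pitch on the A3 string lies at fret 12 − 12 = 0.

0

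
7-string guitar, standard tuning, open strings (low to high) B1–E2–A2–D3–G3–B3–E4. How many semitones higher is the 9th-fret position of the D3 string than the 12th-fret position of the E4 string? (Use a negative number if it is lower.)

-17 semitones

D3 at fret 9 → B3 (MIDI 59); E4 at fret 12 → E5 (MIDI 76).
59 − 76 = -17, so the two pitches are 17 semitones apart.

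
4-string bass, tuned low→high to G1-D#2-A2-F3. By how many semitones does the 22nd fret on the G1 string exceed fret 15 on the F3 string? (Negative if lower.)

G1 at fret 22 → F3 (MIDI 53); F3 at fret 15 → G#4 (MIDI 68).
53 − 68 = -15, so the two pitches are 15 semitones apart.

-15 semitones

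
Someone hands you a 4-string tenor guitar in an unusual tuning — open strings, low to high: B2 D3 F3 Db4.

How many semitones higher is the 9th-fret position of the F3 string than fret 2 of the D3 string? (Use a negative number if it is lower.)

10 semitones

F3 at fret 9 → D4 (MIDI 62); D3 at fret 2 → E3 (MIDI 52).
62 − 52 = 10, so the two pitches are 10 semitones apart.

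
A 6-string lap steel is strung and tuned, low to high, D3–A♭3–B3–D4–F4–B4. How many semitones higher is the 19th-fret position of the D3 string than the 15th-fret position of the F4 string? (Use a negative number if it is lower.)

D3 at fret 19 → A4 (MIDI 69); F4 at fret 15 → A♭5 (MIDI 80).
69 − 80 = -11, so the two pitches are 11 semitones apart.

-11 semitones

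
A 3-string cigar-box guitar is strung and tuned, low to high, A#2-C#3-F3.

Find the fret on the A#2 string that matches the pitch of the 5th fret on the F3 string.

12

F3 at fret 5 is F3 + 5 semitones = A#3.
The open A#2 string is 7 semitones below the open F3, so the same pitch on the A#2 string lies at fret 5 + 7 = 12.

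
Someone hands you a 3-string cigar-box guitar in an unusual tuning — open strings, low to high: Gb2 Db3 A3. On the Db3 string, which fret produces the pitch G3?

G3 is 6 semitones above the open Db3 (Db–D–Eb–E–F–Gb–G), so it sits at fret 6.

6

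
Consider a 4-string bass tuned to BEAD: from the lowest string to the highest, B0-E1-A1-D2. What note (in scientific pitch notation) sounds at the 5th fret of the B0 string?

E1

B0 is MIDI 23. Adding 5 gives 28, which is E1.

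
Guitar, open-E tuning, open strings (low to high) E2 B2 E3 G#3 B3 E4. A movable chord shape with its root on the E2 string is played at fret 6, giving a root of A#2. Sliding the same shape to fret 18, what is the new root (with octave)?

Moving from fret 6 to fret 18 shifts the root by 12 semitones.
A#2 up 12 semitones is A#3.

A#3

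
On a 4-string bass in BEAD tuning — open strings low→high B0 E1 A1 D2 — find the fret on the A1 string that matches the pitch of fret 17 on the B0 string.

Fret 17 on B0 is MIDI 23 + 17 = 40 (E2). On the A1 string (open MIDI 33), that pitch is 40 − 33 = fret 7.

7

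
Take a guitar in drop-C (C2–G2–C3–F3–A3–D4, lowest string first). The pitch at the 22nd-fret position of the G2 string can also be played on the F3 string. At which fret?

G2 at fret 22 is G2 + 22 semitones = F4.
The open F3 string is 10 semitones above the open G2, so the same pitch on the F3 string lies at fret 22 − 10 = 12.

12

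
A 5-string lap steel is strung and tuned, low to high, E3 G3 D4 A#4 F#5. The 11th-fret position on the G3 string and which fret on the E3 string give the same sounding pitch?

Fret 11 on G3 is MIDI 55 + 11 = 66 (F#4). On the E3 string (open MIDI 52), that pitch is 66 − 52 = fret 14.

14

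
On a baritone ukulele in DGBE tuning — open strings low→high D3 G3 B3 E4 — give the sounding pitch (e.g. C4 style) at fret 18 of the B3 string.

F5

The open B3 string plus 18 semitones: B–C–C#–D–…–D#–E–F.
The walk passes from B into C 2 times, so the octave number goes from 3 to 5.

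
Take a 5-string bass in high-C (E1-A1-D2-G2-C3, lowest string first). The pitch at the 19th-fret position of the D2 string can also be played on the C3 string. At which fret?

D2 at fret 19 is D2 + 19 semitones = A3.
The open C3 string is 10 semitones above the open D2, so the same pitch on the C3 string lies at fret 19 − 10 = 9.

9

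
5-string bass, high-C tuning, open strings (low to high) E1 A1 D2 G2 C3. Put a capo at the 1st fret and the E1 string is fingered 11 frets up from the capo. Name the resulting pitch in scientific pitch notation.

E2

The capo raises the open E1 by 1 semitone to F1; fretting 11 more gives E1 + 1 + 11 = E1 + 12 semitones = E2.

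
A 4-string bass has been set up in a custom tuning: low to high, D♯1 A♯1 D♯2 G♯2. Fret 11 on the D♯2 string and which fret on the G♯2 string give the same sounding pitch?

6

Fret 11 on D♯2 is MIDI 39 + 11 = 50 (D3). On the G♯2 string (open MIDI 44), that pitch is 50 − 44 = fret 6.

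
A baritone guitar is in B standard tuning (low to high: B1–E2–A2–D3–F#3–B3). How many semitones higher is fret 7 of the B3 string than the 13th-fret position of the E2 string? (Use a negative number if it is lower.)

13 semitones

B3 at fret 7 → F#4 (MIDI 66); E2 at fret 13 → F3 (MIDI 53).
66 − 53 = 13, so the two pitches are 13 semitones apart.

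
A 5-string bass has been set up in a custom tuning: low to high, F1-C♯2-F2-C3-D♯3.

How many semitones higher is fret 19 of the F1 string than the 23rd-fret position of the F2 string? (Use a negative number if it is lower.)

F1 at fret 19 → C3 (MIDI 48); F2 at fret 23 → E4 (MIDI 64).
48 − 64 = -16, so the two pitches are 16 semitones apart.

-16 semitones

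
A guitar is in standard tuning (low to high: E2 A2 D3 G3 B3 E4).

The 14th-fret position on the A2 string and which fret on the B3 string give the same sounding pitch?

0

A2 at fret 14 is A2 + 14 semitones = B3.
The open B3 string is 14 semitones above the open A2, so the same pitch on the B3 string lies at fret 14 − 14 = 0.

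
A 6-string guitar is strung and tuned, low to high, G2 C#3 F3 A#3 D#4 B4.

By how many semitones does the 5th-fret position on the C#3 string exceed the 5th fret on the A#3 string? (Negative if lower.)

-9 semitones

C#3 at fret 5 → F#3 (MIDI 54); A#3 at fret 5 → D#4 (MIDI 63).
54 − 63 = -9, so the two pitches are 9 semitones apart.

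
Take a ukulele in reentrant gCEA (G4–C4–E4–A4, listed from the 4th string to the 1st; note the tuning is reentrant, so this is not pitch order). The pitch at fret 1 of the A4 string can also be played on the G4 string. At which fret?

3

Fret 1 on A4 is MIDI 69 + 1 = 70 (A#4). On the G4 string (open MIDI 67), that pitch is 70 − 67 = fret 3.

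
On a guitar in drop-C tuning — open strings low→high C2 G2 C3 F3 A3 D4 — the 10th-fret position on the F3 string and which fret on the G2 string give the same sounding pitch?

Fret 10 on F3 is MIDI 53 + 10 = 63 (D#4). On the G2 string (open MIDI 43), that pitch is 63 − 43 = fret 20.

20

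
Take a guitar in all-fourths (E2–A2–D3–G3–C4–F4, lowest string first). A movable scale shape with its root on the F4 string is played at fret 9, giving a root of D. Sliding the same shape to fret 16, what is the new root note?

A

Moving from fret 9 to fret 16 shifts the root by 7 semitones.
D up 7 semitones is A.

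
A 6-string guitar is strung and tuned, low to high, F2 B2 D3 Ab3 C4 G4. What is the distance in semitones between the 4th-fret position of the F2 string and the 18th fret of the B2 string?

F2 at fret 4 → A2 (MIDI 45); B2 at fret 18 → F4 (MIDI 65).
45 − 65 = -20, so the two pitches are 20 semitones apart, with F4 the higher.

20 semitones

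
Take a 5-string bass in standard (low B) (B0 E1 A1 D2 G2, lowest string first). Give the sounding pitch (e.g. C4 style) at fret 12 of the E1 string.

E2

Each fret is one semitone, so E1 + 12 = E2.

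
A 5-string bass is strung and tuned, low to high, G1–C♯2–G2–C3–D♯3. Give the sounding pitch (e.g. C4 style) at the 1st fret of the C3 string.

C♯3

The open C3 string plus 1 semitone: C–C#.
No B→C boundary is crossed, so the octave stays at 3.
(Equivalently spelled D♭3.)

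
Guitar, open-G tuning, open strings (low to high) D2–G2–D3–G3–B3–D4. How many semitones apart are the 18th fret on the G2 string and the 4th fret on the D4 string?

5 semitones

G2 at fret 18 → C♯4 (MIDI 61); D4 at fret 4 → F♯4 (MIDI 66).
61 − 66 = -5, so the two pitches are 5 semitones apart, with F♯4 the higher.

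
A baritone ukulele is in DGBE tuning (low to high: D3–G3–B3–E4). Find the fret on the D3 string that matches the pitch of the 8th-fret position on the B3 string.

B3 at fret 8 is B3 + 8 semitones = G4.
The open D3 string is 9 semitones below the open B3, so the same pitch on the D3 string lies at fret 8 + 9 = 17.

17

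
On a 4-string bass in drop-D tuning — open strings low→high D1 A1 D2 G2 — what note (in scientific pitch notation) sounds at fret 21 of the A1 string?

F♯3

Each fret is one semitone, so A1 + 21 = F♯3.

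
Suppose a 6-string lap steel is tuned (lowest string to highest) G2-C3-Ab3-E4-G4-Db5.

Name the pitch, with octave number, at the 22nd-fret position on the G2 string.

F4

Each fret is one semitone, so G2 + 22 = F4.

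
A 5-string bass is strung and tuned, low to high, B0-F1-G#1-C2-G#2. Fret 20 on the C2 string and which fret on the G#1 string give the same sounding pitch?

24

Fret 20 on C2 is MIDI 36 + 20 = 56 (G#3). On the G#1 string (open MIDI 32), that pitch is 56 − 32 = fret 24.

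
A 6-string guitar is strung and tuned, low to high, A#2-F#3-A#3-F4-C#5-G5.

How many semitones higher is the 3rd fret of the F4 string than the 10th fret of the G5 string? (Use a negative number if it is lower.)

-21 semitones

F4 at fret 3 → G#4 (MIDI 68); G5 at fret 10 → F6 (MIDI 89).
68 − 89 = -21, so the two pitches are 21 semitones apart.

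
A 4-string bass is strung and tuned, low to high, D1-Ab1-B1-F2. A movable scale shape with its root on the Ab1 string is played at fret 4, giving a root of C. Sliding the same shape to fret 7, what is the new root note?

Moving from fret 4 to fret 7 shifts the root by 3 semitones.
C up 3 semitones is Eb.

Eb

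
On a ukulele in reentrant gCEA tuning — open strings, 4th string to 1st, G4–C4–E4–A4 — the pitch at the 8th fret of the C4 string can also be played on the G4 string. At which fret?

1

Fret 8 on C4 is MIDI 60 + 8 = 68 (G#4). On the G4 string (open MIDI 67), that pitch is 68 − 67 = fret 1.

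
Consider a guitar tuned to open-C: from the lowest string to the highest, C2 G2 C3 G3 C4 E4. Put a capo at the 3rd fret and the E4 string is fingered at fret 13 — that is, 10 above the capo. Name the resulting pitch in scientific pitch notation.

F5

The capo raises the open E4 by 3 semitones to G4; fretting 10 more gives E4 + 3 + 10 = E4 + 13 semitones = F5.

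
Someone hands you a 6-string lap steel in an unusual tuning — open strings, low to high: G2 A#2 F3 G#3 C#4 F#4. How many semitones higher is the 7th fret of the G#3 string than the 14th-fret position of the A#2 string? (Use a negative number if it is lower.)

3 semitones

G#3 at fret 7 → D#4 (MIDI 63); A#2 at fret 14 → C4 (MIDI 60).
63 − 60 = 3, so the two pitches are 3 semitones apart.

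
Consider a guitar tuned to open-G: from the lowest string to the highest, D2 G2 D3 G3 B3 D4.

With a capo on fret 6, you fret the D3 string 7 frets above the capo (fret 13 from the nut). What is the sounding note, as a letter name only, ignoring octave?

D♯

The capo raises the open D3 by 6 semitones to G♯3; fretting 7 more gives D3 + 6 + 7 = D3 + 13 semitones, landing on D♯.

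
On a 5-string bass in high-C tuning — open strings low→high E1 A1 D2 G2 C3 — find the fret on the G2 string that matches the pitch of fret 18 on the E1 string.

E1 at fret 18 is E1 + 18 semitones = A♯2.
The open G2 string is 15 semitones above the open E1, so the same pitch on the G2 string lies at fret 18 − 15 = 3.

3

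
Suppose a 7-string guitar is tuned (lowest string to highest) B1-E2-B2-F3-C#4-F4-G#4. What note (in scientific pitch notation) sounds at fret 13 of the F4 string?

F#5

F4 is MIDI 65. Adding 13 gives 78, which is F#5.
(Equivalently spelled Gb5.)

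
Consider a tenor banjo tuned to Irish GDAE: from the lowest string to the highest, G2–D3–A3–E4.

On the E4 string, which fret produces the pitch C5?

8

C5 is 8 semitones above the open E4 (E–F–F#–G–G#–A–A#–B–C), so it sits at fret 8.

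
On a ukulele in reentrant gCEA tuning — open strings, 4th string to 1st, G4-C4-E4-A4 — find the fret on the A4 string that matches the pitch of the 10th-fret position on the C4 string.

1

Fret 10 on C4 is MIDI 60 + 10 = 70 (A#4). On the A4 string (open MIDI 69), that pitch is 70 − 69 = fret 1.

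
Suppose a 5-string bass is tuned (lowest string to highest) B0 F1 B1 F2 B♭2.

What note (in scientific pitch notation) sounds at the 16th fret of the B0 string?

Each fret is one semitone, so B0 + 16 = E♭2.
(Equivalently spelled D♯2.)

E♭2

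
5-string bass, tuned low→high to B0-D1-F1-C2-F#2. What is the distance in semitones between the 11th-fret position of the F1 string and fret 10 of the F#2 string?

12 semitones

F1 at fret 11 → E2 (MIDI 40); F#2 at fret 10 → E3 (MIDI 52).
40 − 52 = -12, so the two pitches are 12 semitones apart, with E3 the higher.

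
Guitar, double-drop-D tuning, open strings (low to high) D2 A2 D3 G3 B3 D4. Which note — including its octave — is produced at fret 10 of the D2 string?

C3

D2 is MIDI 38. Adding 10 gives 48, which is C3.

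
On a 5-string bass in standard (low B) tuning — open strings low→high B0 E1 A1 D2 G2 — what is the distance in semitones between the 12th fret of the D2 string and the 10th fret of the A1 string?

D2 at fret 12 → D3 (MIDI 50); A1 at fret 10 → G2 (MIDI 43).
50 − 43 = 7, so the two pitches are 7 semitones apart, with D3 the higher.

7 semitones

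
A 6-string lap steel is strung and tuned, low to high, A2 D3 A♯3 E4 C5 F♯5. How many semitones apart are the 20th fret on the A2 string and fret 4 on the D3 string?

A2 at fret 20 → F4 (MIDI 65); D3 at fret 4 → F♯3 (MIDI 54).
65 − 54 = 11, so the two pitches are 11 semitones apart, with F4 the higher.

11 semitones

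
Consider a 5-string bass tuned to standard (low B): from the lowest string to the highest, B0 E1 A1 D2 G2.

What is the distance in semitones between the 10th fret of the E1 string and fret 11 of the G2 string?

E1 at fret 10 → D2 (MIDI 38); G2 at fret 11 → F#3 (MIDI 54).
38 − 54 = -16, so the two pitches are 16 semitones apart, with F#3 the higher.

16 semitones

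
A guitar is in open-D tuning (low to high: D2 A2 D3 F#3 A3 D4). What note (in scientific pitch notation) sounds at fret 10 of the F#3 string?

E4

Each fret is one semitone, so F#3 + 10 = E4.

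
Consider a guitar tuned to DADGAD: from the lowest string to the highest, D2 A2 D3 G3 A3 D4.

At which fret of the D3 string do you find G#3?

6

G#3 is 6 semitones above the open D3 (D–D#–E–F–F#–G–G#), so it sits at fret 6.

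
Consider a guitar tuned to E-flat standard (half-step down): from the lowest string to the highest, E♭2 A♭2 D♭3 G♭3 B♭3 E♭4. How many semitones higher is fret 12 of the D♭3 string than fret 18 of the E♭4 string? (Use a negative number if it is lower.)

-20 semitones

D♭3 at fret 12 → D♭4 (MIDI 61); E♭4 at fret 18 → A5 (MIDI 81).
61 − 81 = -20, so the two pitches are 20 semitones apart.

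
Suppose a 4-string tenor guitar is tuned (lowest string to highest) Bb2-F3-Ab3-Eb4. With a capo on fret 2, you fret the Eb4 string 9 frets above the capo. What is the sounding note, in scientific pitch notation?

D5

The capo raises the open Eb4 by 2 semitones to F4; fretting 9 more gives Eb4 + 2 + 9 = Eb4 + 11 semitones = D5.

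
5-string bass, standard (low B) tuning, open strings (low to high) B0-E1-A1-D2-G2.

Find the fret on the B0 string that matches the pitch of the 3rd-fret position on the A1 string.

13

A1 at fret 3 is A1 + 3 semitones = C2.
The open B0 string is 10 semitones below the open A1, so the same pitch on the B0 string lies at fret 3 + 10 = 13.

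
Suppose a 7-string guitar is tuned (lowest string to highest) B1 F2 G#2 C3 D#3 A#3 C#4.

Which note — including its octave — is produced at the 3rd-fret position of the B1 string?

B1 is MIDI 35. Adding 3 gives 38, which is D2.

D2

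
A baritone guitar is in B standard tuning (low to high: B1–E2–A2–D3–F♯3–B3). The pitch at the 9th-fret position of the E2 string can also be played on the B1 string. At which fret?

Fret 9 on E2 is MIDI 40 + 9 = 49 (C♯3). On the B1 string (open MIDI 35), that pitch is 49 − 35 = fret 14.

14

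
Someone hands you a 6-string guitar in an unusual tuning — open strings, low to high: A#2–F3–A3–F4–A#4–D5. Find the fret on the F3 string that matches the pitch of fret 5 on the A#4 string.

A#4 at fret 5 is A#4 + 5 semitones = D#5.
The open F3 string is 17 semitones below the open A#4, so the same pitch on the F3 string lies at fret 5 + 17 = 22.

22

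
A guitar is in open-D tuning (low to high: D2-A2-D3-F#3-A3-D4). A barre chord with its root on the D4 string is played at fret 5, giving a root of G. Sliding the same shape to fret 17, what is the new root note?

Moving from fret 5 to fret 17 shifts the root by 12 semitones.
G up 12 semitones is G.

G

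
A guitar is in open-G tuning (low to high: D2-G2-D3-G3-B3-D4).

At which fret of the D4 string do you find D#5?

13

D#5 is 13 semitones above the open D4 (D–D#–E–F–…–C#–D–D#), so it sits at fret 13.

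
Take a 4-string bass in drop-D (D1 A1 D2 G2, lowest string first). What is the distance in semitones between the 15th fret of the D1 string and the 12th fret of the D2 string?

D1 at fret 15 → F2 (MIDI 41); D2 at fret 12 → D3 (MIDI 50).
41 − 50 = -9, so the two pitches are 9 semitones apart, with D3 the higher.

9 semitones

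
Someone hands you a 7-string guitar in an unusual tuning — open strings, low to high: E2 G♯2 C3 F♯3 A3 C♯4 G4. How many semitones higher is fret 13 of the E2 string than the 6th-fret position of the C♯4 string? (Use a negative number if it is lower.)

-14 semitones

E2 at fret 13 → F3 (MIDI 53); C♯4 at fret 6 → G4 (MIDI 67).
53 − 67 = -14, so the two pitches are 14 semitones apart.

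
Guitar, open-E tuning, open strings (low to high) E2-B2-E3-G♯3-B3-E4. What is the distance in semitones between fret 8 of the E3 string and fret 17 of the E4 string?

21 semitones

E3 at fret 8 → C4 (MIDI 60); E4 at fret 17 → A5 (MIDI 81).
60 − 81 = -21, so the two pitches are 21 semitones apart, with A5 the higher.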